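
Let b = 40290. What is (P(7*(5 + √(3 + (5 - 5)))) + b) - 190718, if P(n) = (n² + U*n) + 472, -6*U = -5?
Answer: -891329/6 + 2975*√3/6 ≈ -1.4770e+5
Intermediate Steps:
U = ⅚ (U = -⅙*(-5) = ⅚ ≈ 0.83333)
P(n) = 472 + n² + 5*n/6 (P(n) = (n² + 5*n/6) + 472 = 472 + n² + 5*n/6)
(P(7*(5 + √(3 + (5 - 5)))) + b) - 190718 = ((472 + (7*(5 + √(3 + (5 - 5))))² + 5*(7*(5 + √(3 + (5 - 5))))/6) + 40290) - 190718 = ((472 + (7*(5 + √(3 + 0)))² + 5*(7*(5 + √(3 + 0)))/6) + 40290) - 190718 = ((472 + (7*(5 + √3))² + 5*(7*(5 + √3))/6) + 40290) - 190718 = ((472 + (35 + 7*√3)² + 5*(35 + 7*√3)/6) + 40290) - 190718 = ((472 + (35 + 7*√3)² + (175/6 + 35*√3/6)) + 40290) - 190718 = ((3007/6 + (35 + 7*√3)² + 35*√3/6) + 40290) - 190718 = (244747/6 + (35 + 7*√3)² + 35*√3/6) - 190718 = -899561/6 + (35 + 7*√3)² + 35*√3/6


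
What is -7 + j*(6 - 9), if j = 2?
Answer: -13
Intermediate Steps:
-7 + j*(6 - 9) = -7 + 2*(6 - 9) = -7 + 2*(-3) = -7 - 6 = -13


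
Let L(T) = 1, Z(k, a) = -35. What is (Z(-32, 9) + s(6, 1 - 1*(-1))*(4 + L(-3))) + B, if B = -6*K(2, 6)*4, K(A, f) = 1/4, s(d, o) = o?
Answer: -31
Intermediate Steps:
K(A, f) = 1/4
B = -6 (B = -6*1/4*4 = -3/2*4 = -6)
(Z(-32, 9) + s(6, 1 - 1*(-1))*(4 + L(-3))) + B = (-35 + (1 - 1*(-1))*(4 + 1)) - 6 = (-35 + (1 + 1)*5) - 6 = (-35 + 2*5) - 6 = (-35 + 10) - 6 = -25 - 6 = -31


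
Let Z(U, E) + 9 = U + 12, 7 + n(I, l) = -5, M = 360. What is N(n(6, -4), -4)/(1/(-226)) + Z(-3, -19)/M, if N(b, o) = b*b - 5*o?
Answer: -37064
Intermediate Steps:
n(I, l) = -12 (n(I, l) = -7 - 5 = -12)
Z(U, E) = 3 + U (Z(U, E) = -9 + (U + 12) = -9 + (12 + U) = 3 + U)
N(b, o) = b**2 - 5*o
N(n(6, -4), -4)/(1/(-226)) + Z(-3, -19)/M = ((-12)**2 - 5*(-4))/(1/(-226)) + (3 - 3)/360 = (144 + 20)/(-1/226) + 0*(1/360) = 164*(-226) + 0 = -37064 + 0 = -37064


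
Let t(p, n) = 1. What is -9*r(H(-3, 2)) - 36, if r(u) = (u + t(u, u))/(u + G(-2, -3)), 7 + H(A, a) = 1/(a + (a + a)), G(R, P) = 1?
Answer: -45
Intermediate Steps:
H(A, a) = -7 + 1/(3*a) (H(A, a) = -7 + 1/(a + (a + a)) = -7 + 1/(a + 2*a) = -7 + 1/(3*a))
r(u) = 1 (r(u) = (u + 1)/(u + 1) = (1 + u)/(1 + u) = 1)
-9*r(H(-3, 2)) - 36 = -9*1 - 36 = -9 - 36 = -45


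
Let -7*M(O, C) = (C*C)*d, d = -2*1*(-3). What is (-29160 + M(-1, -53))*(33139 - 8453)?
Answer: -5454964164/7 ≈ -7.7928e+8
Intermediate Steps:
d = 6 (d = -2*(-3) = 6)
M(O, C) = -6*C²/7 (M(O, C) = -C*C*6/7 = -C²*6/7 = -6*C²/7)
(-29160 + M(-1, -53))*(33139 - 8453) = (-29160 - 6/7*(-53)²)*(33139 - 8453) = (-29160 - 6/7*2809)*24686 = (-29160 - 16854/7)*24686 = -220974/7*24686 = -5454964164/7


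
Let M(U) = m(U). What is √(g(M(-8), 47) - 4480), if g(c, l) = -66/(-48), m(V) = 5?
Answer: 3*I*√7962/4 ≈ 66.922*I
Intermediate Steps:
M(U) = 5
g(c, l) = 11/8 (g(c, l) = -66*(-1/48) = 11/8)
√(g(M(-8), 47) - 4480) = √(11/8 - 4480) = √(-35829/8) = 3*I*√7962/4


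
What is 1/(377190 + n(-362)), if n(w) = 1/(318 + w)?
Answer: 44/16596359 ≈ 2.6512e-6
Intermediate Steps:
1/(377190 + n(-362)) = 1/(377190 + 1/(318 - 362)) = 1/(377190 + 1/(-44)) = 1/(377190 - 1/44) = 1/(16596359/44) = 44/16596359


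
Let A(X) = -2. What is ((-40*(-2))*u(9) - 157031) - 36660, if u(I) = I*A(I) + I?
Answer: -194411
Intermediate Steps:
u(I) = -I (u(I) = I*(-2) + I = -2*I + I = -I)
((-40*(-2))*u(9) - 157031) - 36660 = ((-40*(-2))*(-1*9) - 157031) - 36660 = (80*(-9) - 157031) - 36660 = (-720 - 157031) - 36660 = -157751 - 36660 = -194411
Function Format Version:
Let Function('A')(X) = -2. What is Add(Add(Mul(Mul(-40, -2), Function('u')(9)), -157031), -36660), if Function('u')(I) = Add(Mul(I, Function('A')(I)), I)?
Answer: -194411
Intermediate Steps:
Function('u')(I) = Mul(-1, I) (Function('u')(I) = Add(Mul(I, -2), I) = Add(Mul(-2, I), I) = Mul(-1, I))
Add(Add(Mul(Mul(-40, -2), Function('u')(9)), -157031), -36660) = Add(Add(Mul(Mul(-40, -2), Mul(-1, 9)), -157031), -36660) = Add(Add(Mul(80, -9), -157031), -36660) = Add(Add(-720, -157031), -36660) = Add(-157751, -36660) = -194411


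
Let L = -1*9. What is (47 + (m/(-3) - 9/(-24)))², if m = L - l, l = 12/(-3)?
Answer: 1385329/576 ≈ 2405.1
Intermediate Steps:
l = -4 (l = 12*(-⅓) = -4)
L = -9
m = -5 (m = -9 - 1*(-4) = -9 + 4 = -5)
(47 + (m/(-3) - 9/(-24)))² = (47 + (-5/(-3) - 9/(-24)))² = (47 + (-5*(-⅓) - 9*(-1/24)))² = (47 + (5/3 + 3/8))² = (47 + 49/24)² = (1177/24)² = 1385329/576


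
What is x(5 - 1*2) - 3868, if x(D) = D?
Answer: -3865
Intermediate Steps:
x(5 - 1*2) - 3868 = (5 - 1*2) - 3868 = (5 - 2) - 3868 = 3 - 3868 = -3865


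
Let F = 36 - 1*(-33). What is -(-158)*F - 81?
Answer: 10821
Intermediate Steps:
F = 69 (F = 36 + 33 = 69)
-(-158)*F - 81 = -(-158)*69 - 81 = -158*(-69) - 81 = 10902 - 81 = 10821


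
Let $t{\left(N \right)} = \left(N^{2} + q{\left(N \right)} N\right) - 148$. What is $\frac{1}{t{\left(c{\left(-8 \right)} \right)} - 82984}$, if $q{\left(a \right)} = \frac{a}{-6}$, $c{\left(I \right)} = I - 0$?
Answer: $- \frac{3}{249236} \approx -1.2037 \cdot 10^{-5}$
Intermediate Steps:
$c{\left(I \right)} = I$ ($c{\left(I \right)} = I + 0 = I$)
$q{\left(a \right)} = - \frac{a}{6}$ ($q{\left(a \right)} = a \left(- \frac{1}{6}\right) = - \frac{a}{6}$)
$t{\left(N \right)} = -148 + \frac{5 N^{2}}{6}$ ($t{\left(N \right)} = \left(N^{2} + - \frac{N}{6} N\right) - 148 = \left(N^{2} - \frac{N^{2}}{6}\right) - 148 = \frac{5 N^{2}}{6} - 148 = -148 + \frac{5 N^{2}}{6}$)
$\frac{1}{t{\left(c{\left(-8 \right)} \right)} - 82984} = \frac{1}{\left(-148 + \frac{5 \left(-8\right)^{2}}{6}\right) - 82984} = \frac{1}{\left(-148 + \frac{5}{6} \cdot 64\right) - 82984} = \frac{1}{\left(-148 + \frac{160}{3}\right) - 82984} = \frac{1}{- \frac{284}{3} - 82984} = \frac{1}{- \frac{249236}{3}} = - \frac{3}{249236}$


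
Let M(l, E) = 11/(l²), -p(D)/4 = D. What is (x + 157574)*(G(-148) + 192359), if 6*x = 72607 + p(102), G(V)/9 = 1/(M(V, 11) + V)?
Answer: 634587474176509249/19450686 ≈ 3.2625e+10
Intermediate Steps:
p(D) = -4*D
M(l, E) = 11/l²
G(V) = 9/(V + 11/V²) (G(V) = 9/(11/V² + V) = 9/(V + 11/V²))
x = 72199/6 (x = (72607 - 4*102)/6 = (72607 - 408)/6 = (⅙)*72199 = 72199/6 ≈ 12033.)
(x + 157574)*(G(-148) + 192359) = (72199/6 + 157574)*(9*(-148)²/(11 + (-148)³) + 192359) = 1017643*(9*21904/(11 - 3241792) + 192359)/6 = 1017643*(9*21904/(-3241781) + 192359)/6 = 1017643*(9*21904*(-1/3241781) + 192359)/6 = 1017643*(-197136/3241781 + 192359)/6 = (1017643/6)*(623585554243/3241781) = 634587474176509249/19450686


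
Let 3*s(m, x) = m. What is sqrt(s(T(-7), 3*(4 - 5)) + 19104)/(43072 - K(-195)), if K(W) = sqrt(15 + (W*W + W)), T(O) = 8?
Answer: 290*sqrt(8598)/1855159339 + 86144*sqrt(42990)/5565478017 ≈ 0.0032238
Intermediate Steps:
s(m, x) = m/3
K(W) = sqrt(15 + W + W**2) (K(W) = sqrt(15 + (W**2 + W)) = sqrt(15 + (W + W**2)) = sqrt(15 + W + W**2))
sqrt(s(T(-7), 3*(4 - 5)) + 19104)/(43072 - K(-195)) = sqrt((1/3)*8 + 19104)/(43072 - sqrt(15 - 195 + (-195)**2)) = sqrt(8/3 + 19104)/(43072 - sqrt(15 - 195 + 38025)) = sqrt(57320/3)/(43072 - sqrt(37845)) = (2*sqrt(42990)/3)/(43072 - 87*sqrt(5)) = 2*sqrt(42990)/(3*(43072 - 87*sqrt(5)))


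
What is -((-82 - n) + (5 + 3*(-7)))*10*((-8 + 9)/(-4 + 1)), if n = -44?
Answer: -180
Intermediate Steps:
-((-82 - n) + (5 + 3*(-7)))*10*((-8 + 9)/(-4 + 1)) = -((-82 - 1*(-44)) + (5 + 3*(-7)))*10*((-8 + 9)/(-4 + 1)) = -((-82 + 44) + (5 - 21))*10*(1/(-3)) = -(-38 - 16)*10*(1*(-⅓)) = -(-54)*10*(-⅓) = -(-54)*(-10)/3 = -1*180 = -180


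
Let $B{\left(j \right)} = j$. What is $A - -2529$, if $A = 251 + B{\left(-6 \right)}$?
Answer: $2774$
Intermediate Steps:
$A = 245$ ($A = 251 - 6 = 245$)
$A - -2529 = 245 - -2529 = 245 + 2529 = 2774$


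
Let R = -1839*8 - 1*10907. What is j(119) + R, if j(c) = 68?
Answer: -25551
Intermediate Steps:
R = -25619 (R = -14712 - 10907 = -25619)
j(119) + R = 68 - 25619 = -25551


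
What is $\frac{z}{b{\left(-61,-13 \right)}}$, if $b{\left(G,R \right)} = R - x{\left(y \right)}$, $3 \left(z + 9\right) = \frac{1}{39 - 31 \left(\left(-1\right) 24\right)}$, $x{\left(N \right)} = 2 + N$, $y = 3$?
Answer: $\frac{10570}{21141} \approx 0.49998$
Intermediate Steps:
$z = - \frac{21140}{2349}$ ($z = -9 + \frac{1}{3 \left(39 - 31 \left(\left(-1\right) 24\right)\right)} = -9 + \frac{1}{3 \left(39 - -744\right)} = -9 + \frac{1}{3 \left(39 + 744\right)} = -9 + \frac{1}{3 \cdot 783} = -9 + \frac{1}{3} \cdot \frac{1}{783} = -9 + \frac{1}{2349} = - \frac{21140}{2349} \approx -8.9996$)
$b{\left(G,R \right)} = -5 + R$ ($b{\left(G,R \right)} = R - \left(2 + 3\right) = R - 5 = -5 + R$)
$\frac{z}{b{\left(-61,-13 \right)}} = - \frac{21140}{2349 \left(-5 - 13\right)} = - \frac{21140}{2349 \left(-18\right)} = \left(- \frac{21140}{2349}\right) \left(- \frac{1}{18}\right) = \frac{10570}{21141}$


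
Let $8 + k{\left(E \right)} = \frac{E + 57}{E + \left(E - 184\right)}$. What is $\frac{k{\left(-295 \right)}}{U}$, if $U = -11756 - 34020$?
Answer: $\frac{2977}{17715312} \approx 0.00016805$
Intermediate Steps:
$U = -45776$
$k{\left(E \right)} = -8 + \frac{57 + E}{-184 + 2 E}$ ($k{\left(E \right)} = -8 + \frac{E + 57}{E + \left(E - 184\right)} = -8 + \frac{57 + E}{E + \left(-184 + E\right)} = -8 + \frac{57 + E}{-184 + 2 E}$)
$\frac{k{\left(-295 \right)}}{U} = \frac{\frac{1}{2} \frac{1}{-92 - 295} \left(1529 - -4425\right)}{-45776} = \frac{1529 + 4425}{2 \left(-387\right)} \left(- \frac{1}{45776}\right) = \frac{1}{2} \left(- \frac{1}{387}\right) 5954 \left(- \frac{1}{45776}\right) = \left(- \frac{2977}{387}\right) \left(- \frac{1}{45776}\right) = \frac{2977}{17715312}$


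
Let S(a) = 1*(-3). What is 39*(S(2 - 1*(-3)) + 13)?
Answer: 390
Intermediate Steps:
S(a) = -3
39*(S(2 - 1*(-3)) + 13) = 39*(-3 + 13) = 39*10 = 390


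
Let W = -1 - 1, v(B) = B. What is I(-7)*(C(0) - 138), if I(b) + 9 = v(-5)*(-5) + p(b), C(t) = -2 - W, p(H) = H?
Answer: -1242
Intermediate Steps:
W = -2
C(t) = 0 (C(t) = -2 - 1*(-2) = -2 + 2 = 0)
I(b) = 16 + b (I(b) = -9 + (-5*(-5) + b) = -9 + (25 + b) = 16 + b)
I(-7)*(C(0) - 138) = (16 - 7)*(0 - 138) = 9*(-138) = -1242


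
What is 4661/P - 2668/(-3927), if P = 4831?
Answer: 31192855/18971337 ≈ 1.6442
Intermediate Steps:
4661/P - 2668/(-3927) = 4661/4831 - 2668/(-3927) = 4661*(1/4831) - 2668*(-1/3927) = 4661/4831 + 2668/3927 = 31192855/18971337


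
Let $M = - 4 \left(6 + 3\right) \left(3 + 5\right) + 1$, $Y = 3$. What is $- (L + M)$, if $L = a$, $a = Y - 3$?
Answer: $287$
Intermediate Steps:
$M = -287$ ($M = - 4 \cdot 9 \cdot 8 + 1 = \left(-4\right) 72 + 1 = -288 + 1 = -287$)
$a = 0$ ($a = 3 - 3 = 0$)
$L = 0$
$- (L + M) = - (0 - 287) = \left(-1\right) \left(-287\right) = 287$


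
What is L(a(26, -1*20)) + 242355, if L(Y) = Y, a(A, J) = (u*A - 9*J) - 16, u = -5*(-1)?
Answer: 242649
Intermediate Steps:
u = 5
a(A, J) = -16 - 9*J + 5*A (a(A, J) = (5*A - 9*J) - 16 = (-9*J + 5*A) - 16 = -16 - 9*J + 5*A)
L(a(26, -1*20)) + 242355 = (-16 - (-9)*20 + 5*26) + 242355 = (-16 - 9*(-20) + 130) + 242355 = (-16 + 180 + 130) + 242355 = 294 + 242355 = 242649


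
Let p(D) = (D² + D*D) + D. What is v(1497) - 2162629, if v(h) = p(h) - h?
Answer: 2319389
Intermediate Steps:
p(D) = D + 2*D² (p(D) = (D² + D²) + D = 2*D² + D = D + 2*D²)
v(h) = -h + h*(1 + 2*h) (v(h) = h*(1 + 2*h) - h = -h + h*(1 + 2*h))
v(1497) - 2162629 = 2*1497² - 2162629 = 2*2241009 - 2162629 = 4482018 - 2162629 = 2319389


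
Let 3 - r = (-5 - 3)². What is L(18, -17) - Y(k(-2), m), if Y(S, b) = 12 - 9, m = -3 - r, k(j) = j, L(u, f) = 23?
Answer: 20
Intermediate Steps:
r = -61 (r = 3 - (-5 - 3)² = 3 - 1*(-8)² = 3 - 1*64 = 3 - 64 = -61)
m = 58 (m = -3 - 1*(-61) = -3 + 61 = 58)
Y(S, b) = 3
L(18, -17) - Y(k(-2), m) = 23 - 1*3 = 23 - 3 = 20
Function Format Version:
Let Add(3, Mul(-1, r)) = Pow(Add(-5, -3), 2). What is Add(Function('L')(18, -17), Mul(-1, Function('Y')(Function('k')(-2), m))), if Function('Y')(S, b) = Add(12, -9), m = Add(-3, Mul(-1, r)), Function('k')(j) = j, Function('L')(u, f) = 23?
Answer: 20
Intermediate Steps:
r = -61 (r = Add(3, Mul(-1, Pow(Add(-5, -3), 2))) = Add(3, Mul(-1, Pow(-8, 2))) = Add(3, Mul(-1, 64)) = Add(3, -64) = -61)
m = 58 (m = Add(-3, Mul(-1, -61)) = Add(-3, 61) = 58)
Function('Y')(S, b) = 3
Add(Function('L')(18, -17), Mul(-1, Function('Y')(Function('k')(-2), m))) = Add(23, Mul(-1, 3)) = Add(23, -3) = 20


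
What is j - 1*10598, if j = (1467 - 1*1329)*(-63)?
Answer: -19292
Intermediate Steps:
j = -8694 (j = (1467 - 1329)*(-63) = 138*(-63) = -8694)
j - 1*10598 = -8694 - 1*10598 = -8694 - 10598 = -19292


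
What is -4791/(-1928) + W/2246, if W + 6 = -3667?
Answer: 1839521/2165144 ≈ 0.84961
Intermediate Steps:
W = -3673 (W = -6 - 3667 = -3673)
-4791/(-1928) + W/2246 = -4791/(-1928) - 3673/2246 = -4791*(-1/1928) - 3673*1/2246 = 4791/1928 - 3673/2246 = 1839521/2165144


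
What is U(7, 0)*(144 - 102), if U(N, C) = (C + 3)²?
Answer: 378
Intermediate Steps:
U(N, C) = (3 + C)²
U(7, 0)*(144 - 102) = (3 + 0)²*(144 - 102) = 3²*42 = 9*42 = 378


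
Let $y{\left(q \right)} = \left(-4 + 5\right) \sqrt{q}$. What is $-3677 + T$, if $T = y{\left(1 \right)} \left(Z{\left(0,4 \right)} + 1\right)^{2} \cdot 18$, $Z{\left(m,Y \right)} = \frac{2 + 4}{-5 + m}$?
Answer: $- \frac{91907}{25} \approx -3676.3$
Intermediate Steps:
$Z{\left(m,Y \right)} = \frac{6}{-5 + m}$
$y{\left(q \right)} = \sqrt{q}$ ($y{\left(q \right)} = 1 \sqrt{q} = \sqrt{q}$)
$T = \frac{18}{25}$ ($T = \sqrt{1} \left(\frac{6}{-5 + 0} + 1\right)^{2} \cdot 18 = 1 \left(\frac{6}{-5} + 1\right)^{2} \cdot 18 = 1 \left(6 \left(- \frac{1}{5}\right) + 1\right)^{2} \cdot 18 = 1 \left(- \frac{6}{5} + 1\right)^{2} \cdot 18 = 1 \left(- \frac{1}{5}\right)^{2} \cdot 18 = 1 \cdot \frac{1}{25} \cdot 18 = \frac{1}{25} \cdot 18 = \frac{18}{25} \approx 0.72$)
$-3677 + T = -3677 + \frac{18}{25} = - \frac{91907}{25}$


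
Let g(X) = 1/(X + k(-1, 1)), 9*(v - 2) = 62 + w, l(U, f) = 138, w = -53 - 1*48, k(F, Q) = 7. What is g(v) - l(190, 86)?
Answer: -1929/14 ≈ -137.79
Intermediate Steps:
w = -101 (w = -53 - 48 = -101)
v = -7/3 (v = 2 + (62 - 101)/9 = 2 + (⅑)*(-39) = 2 - 13/3 = -7/3 ≈ -2.3333)
g(X) = 1/(7 + X) (g(X) = 1/(X + 7) = 1/(7 + X))
g(v) - l(190, 86) = 1/(7 - 7/3) - 1*138 = 1/(14/3) - 138 = 3/14 - 138 = -1929/14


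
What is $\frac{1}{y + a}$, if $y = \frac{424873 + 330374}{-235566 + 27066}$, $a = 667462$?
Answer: $\frac{69500}{46388357251} \approx 1.4982 \cdot 10^{-6}$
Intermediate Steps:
$y = - \frac{251749}{69500}$ ($y = \frac{755247}{-208500} = 755247 \left(- \frac{1}{208500}\right) = - \frac{251749}{69500} \approx -3.6223$)
$\frac{1}{y + a} = \frac{1}{- \frac{251749}{69500} + 667462} = \frac{1}{\frac{46388357251}{69500}} = \frac{69500}{46388357251}$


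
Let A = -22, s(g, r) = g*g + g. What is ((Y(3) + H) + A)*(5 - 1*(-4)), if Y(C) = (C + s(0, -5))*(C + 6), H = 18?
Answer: 207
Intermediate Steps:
s(g, r) = g + g² (s(g, r) = g² + g = g + g²)
Y(C) = C*(6 + C) (Y(C) = (C + 0*(1 + 0))*(C + 6) = (C + 0*1)*(6 + C) = (C + 0)*(6 + C) = C*(6 + C))
((Y(3) + H) + A)*(5 - 1*(-4)) = ((3*(6 + 3) + 18) - 22)*(5 - 1*(-4)) = ((3*9 + 18) - 22)*(5 + 4) = ((27 + 18) - 22)*9 = (45 - 22)*9 = 23*9 = 207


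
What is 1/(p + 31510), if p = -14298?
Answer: 1/17212 ≈ 5.8099e-5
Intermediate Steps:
1/(p + 31510) = 1/(-14298 + 31510) = 1/17212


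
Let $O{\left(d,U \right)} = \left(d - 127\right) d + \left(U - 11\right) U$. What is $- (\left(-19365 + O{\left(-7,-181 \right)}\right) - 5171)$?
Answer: $-11154$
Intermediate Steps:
$O{\left(d,U \right)} = U \left(-11 + U\right) + d \left(-127 + d\right)$ ($O{\left(d,U \right)} = \left(-127 + d\right) d + \left(U - 11\right) U = d \left(-127 + d\right) + \left(-11 + U\right) U = d \left(-127 + d\right) + U \left(-11 + U\right) = U \left(-11 + U\right) + d \left(-127 + d\right)$)
$- (\left(-19365 + O{\left(-7,-181 \right)}\right) - 5171) = - (\left(-19365 + \left(\left(-181\right)^{2} + \left(-7\right)^{2} - -889 - -1991\right)\right) - 5171) = - (\left(-19365 + \left(32761 + 49 + 889 + 1991\right)\right) - 5171) = - (\left(-19365 + 35690\right) - 5171) = - (16325 - 5171) = \left(-1\right) 11154 = -11154$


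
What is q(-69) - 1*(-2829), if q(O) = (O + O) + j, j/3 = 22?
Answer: 2757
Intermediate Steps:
j = 66 (j = 3*22 = 66)
q(O) = 66 + 2*O (q(O) = (O + O) + 66 = 2*O + 66 = 66 + 2*O)
q(-69) - 1*(-2829) = (66 + 2*(-69)) - 1*(-2829) = (66 - 138) + 2829 = -72 + 2829 = 2757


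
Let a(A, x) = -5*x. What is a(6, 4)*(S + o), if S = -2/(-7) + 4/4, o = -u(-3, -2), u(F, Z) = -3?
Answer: -600/7 ≈ -85.714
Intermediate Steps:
o = 3 (o = -1*(-3) = 3)
S = 9/7 (S = -2*(-⅐) + 4*(¼) = 2/7 + 1 = 9/7 ≈ 1.2857)
a(6, 4)*(S + o) = (-5*4)*(9/7 + 3) = -20*30/7 = -600/7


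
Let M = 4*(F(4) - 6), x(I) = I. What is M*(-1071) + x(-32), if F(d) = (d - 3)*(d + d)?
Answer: -8600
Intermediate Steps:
F(d) = 2*d*(-3 + d) (F(d) = (-3 + d)*(2*d) = 2*d*(-3 + d))
M = 8 (M = 4*(2*4*(-3 + 4) - 6) = 4*(2*4*1 - 6) = 4*(8 - 6) = 4*2 = 8)
M*(-1071) + x(-32) = 8*(-1071) - 32 = -8568 - 32 = -8600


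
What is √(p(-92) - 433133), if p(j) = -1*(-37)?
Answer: 2*I*√108274 ≈ 658.1*I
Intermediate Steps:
p(j) = 37
√(p(-92) - 433133) = √(37 - 433133) = √(-433096) = 2*I*√108274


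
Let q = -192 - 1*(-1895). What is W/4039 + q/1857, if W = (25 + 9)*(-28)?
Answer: 730079/1071489 ≈ 0.68137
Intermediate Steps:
W = -952 (W = 34*(-28) = -952)
q = 1703 (q = -192 + 1895 = 1703)
W/4039 + q/1857 = -952/4039 + 1703/1857 = -952*1/4039 + 1703*(1/1857) = -136/577 + 1703/1857 = 730079/1071489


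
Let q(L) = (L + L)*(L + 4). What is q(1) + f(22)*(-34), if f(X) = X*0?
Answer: 10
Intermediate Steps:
q(L) = 2*L*(4 + L) (q(L) = (2*L)*(4 + L) = 2*L*(4 + L))
f(X) = 0
q(1) + f(22)*(-34) = 2*1*(4 + 1) + 0*(-34) = 2*1*5 + 0 = 10 + 0 = 10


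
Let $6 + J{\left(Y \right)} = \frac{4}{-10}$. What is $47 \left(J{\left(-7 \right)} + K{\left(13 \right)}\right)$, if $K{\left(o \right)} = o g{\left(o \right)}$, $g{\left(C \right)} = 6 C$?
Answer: $\frac{236786}{5} \approx 47357.0$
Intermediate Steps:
$K{\left(o \right)} = 6 o^{2}$ ($K{\left(o \right)} = o 6 o = 6 o^{2}$)
$J{\left(Y \right)} = - \frac{32}{5}$ ($J{\left(Y \right)} = -6 + \frac{4}{-10} = -6 + 4 \left(- \frac{1}{10}\right) = -6 - \frac{2}{5} = - \frac{32}{5}$)
$47 \left(J{\left(-7 \right)} + K{\left(13 \right)}\right) = 47 \left(- \frac{32}{5} + 6 \cdot 13^{2}\right) = 47 \left(- \frac{32}{5} + 6 \cdot 169\right) = 47 \left(- \frac{32}{5} + 1014\right) = 47 \cdot \frac{5038}{5} = \frac{236786}{5}$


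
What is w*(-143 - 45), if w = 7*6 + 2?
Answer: -8272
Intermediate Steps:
w = 44 (w = 42 + 2 = 44)
w*(-143 - 45) = 44*(-143 - 45) = 44*(-188) = -8272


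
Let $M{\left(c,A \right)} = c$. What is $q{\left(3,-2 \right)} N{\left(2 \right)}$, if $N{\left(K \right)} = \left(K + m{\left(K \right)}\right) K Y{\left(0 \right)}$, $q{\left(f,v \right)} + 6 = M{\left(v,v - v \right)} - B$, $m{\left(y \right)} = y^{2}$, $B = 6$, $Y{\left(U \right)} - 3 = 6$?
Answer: $-1512$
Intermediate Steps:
$Y{\left(U \right)} = 9$ ($Y{\left(U \right)} = 3 + 6 = 9$)
$q{\left(f,v \right)} = -12 + v$ ($q{\left(f,v \right)} = -6 + \left(v - 6\right) = -6 + \left(-6 + v\right) = -12 + v$)
$N{\left(K \right)} = 9 K \left(K + K^{2}\right)$ ($N{\left(K \right)} = \left(K + K^{2}\right) K 9 = \left(K + K^{2}\right) 9 K = 9 K \left(K + K^{2}\right)$)
$q{\left(3,-2 \right)} N{\left(2 \right)} = \left(-12 - 2\right) 9 \cdot 2^{2} \left(1 + 2\right) = - 14 \cdot 9 \cdot 4 \cdot 3 = \left(-14\right) 108 = -1512$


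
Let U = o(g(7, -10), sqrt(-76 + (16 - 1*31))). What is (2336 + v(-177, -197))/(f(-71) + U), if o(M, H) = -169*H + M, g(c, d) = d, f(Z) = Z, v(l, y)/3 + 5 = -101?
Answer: -81729/1302806 + 170521*I*sqrt(91)/1302806 ≈ -0.062733 + 1.2486*I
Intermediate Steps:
v(l, y) = -318 (v(l, y) = -15 + 3*(-101) = -15 - 303 = -318)
o(M, H) = M - 169*H
U = -10 - 169*I*sqrt(91) (U = -10 - 169*sqrt(-76 + (16 - 1*31)) = -10 - 169*sqrt(-76 + (16 - 31)) = -10 - 169*sqrt(-76 - 15) = -10 - 169*I*sqrt(91) ≈ -10.0 - 1612.2*I)
(2336 + v(-177, -197))/(f(-71) + U) = (2336 - 318)/(-71 + (-10 - 169*I*sqrt(91))) = 2018/(-81 - 169*I*sqrt(91))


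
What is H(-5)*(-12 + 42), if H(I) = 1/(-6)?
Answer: -5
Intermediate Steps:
H(I) = -1/6
H(-5)*(-12 + 42) = -(-12 + 42)/6 = -1/6*30 = -5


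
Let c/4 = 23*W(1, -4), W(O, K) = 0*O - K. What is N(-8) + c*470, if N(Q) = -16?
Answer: 172944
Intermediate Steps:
W(O, K) = -K (W(O, K) = 0 - K = -K)
c = 368 (c = 4*(23*(-1*(-4))) = 4*(23*4) = 4*92 = 368)
N(-8) + c*470 = -16 + 368*470 = -16 + 172960 = 172944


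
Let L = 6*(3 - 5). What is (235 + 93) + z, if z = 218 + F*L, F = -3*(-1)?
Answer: 510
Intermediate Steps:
F = 3
L = -12 (L = 6*(-2) = -12)
z = 182 (z = 218 + 3*(-12) = 218 - 36 = 182)
(235 + 93) + z = (235 + 93) + 182 = 328 + 182 = 510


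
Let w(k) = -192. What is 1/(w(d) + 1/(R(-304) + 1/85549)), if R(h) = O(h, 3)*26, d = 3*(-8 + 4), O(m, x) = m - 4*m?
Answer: -2028537889/389479189139 ≈ -0.0052083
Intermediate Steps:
O(m, x) = -3*m
d = -12 (d = 3*(-4) = -12)
R(h) = -78*h (R(h) = -3*h*26 = -78*h)
1/(w(d) + 1/(R(-304) + 1/85549)) = 1/(-192 + 1/(-78*(-304) + 1/85549)) = 1/(-192 + 1/(23712 + 1/85549)) = 1/(-192 + 1/(2028537889/85549)) = 1/(-192 + 85549/2028537889) = 1/(-389479189139/2028537889) = -2028537889/389479189139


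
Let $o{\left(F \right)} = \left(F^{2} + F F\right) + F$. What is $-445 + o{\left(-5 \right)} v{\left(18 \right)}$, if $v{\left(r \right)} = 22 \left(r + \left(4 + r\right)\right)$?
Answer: $39155$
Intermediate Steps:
$v{\left(r \right)} = 88 + 44 r$ ($v{\left(r \right)} = 22 \left(4 + 2 r\right) = 88 + 44 r$)
$o{\left(F \right)} = F + 2 F^{2}$ ($o{\left(F \right)} = \left(F^{2} + F^{2}\right) + F = 2 F^{2} + F = F + 2 F^{2}$)
$-445 + o{\left(-5 \right)} v{\left(18 \right)} = -445 + - 5 \left(1 + 2 \left(-5\right)\right) \left(88 + 44 \cdot 18\right) = -445 + - 5 \left(1 - 10\right) \left(88 + 792\right) = -445 + \left(-5\right) \left(-9\right) 880 = -445 + 45 \cdot 880 = -445 + 39600 = 39155$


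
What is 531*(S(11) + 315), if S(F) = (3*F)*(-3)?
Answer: 114696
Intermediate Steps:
S(F) = -9*F
531*(S(11) + 315) = 531*(-9*11 + 315) = 531*(-99 + 315) = 531*216 = 114696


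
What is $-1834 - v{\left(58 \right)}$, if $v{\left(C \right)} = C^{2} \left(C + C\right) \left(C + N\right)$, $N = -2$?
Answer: $-21854378$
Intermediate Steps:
$v{\left(C \right)} = 2 C^{3} \left(-2 + C\right)$ ($v{\left(C \right)} = C^{2} \left(C + C\right) \left(C - 2\right) = C^{2} \cdot 2 C \left(-2 + C\right) = 2 C^{3} \left(-2 + C\right)$)
$-1834 - v{\left(58 \right)} = -1834 - 2 \cdot 58^{3} \left(-2 + 58\right) = -1834 - 2 \cdot 195112 \cdot 56 = -1834 - 21852544 = -21854378$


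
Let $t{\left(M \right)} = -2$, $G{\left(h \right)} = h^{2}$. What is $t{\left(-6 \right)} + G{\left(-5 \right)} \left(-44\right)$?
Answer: $-1102$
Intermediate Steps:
$t{\left(-6 \right)} + G{\left(-5 \right)} \left(-44\right) = -2 + \left(-5\right)^{2} \left(-44\right) = -2 + 25 \left(-44\right) = -2 - 1100 = -1102$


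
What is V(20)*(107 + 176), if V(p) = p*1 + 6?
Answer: 7358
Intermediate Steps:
V(p) = 6 + p (V(p) = p + 6 = 6 + p)
V(20)*(107 + 176) = (6 + 20)*(107 + 176) = 26*283 = 7358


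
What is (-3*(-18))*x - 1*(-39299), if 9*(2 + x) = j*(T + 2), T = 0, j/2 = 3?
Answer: 39263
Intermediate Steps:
j = 6 (j = 2*3 = 6)
x = -⅔ (x = -2 + (6*(0 + 2))/9 = -2 + (6*2)/9 = -2 + (⅑)*12 = -2 + 4/3 = -⅔ ≈ -0.66667)
(-3*(-18))*x - 1*(-39299) = -3*(-18)*(-⅔) - 1*(-39299) = 54*(-⅔) + 39299 = -36 + 39299 = 39263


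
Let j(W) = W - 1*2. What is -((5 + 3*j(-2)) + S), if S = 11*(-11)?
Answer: 128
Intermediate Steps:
j(W) = -2 + W (j(W) = W - 2 = -2 + W)
S = -121
-((5 + 3*j(-2)) + S) = -((5 + 3*(-2 - 2)) - 121) = -((5 + 3*(-4)) - 121) = -((5 - 12) - 121) = -(-7 - 121) = -1*(-128) = 128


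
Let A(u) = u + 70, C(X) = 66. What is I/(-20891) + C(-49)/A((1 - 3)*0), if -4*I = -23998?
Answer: 73757/112490 ≈ 0.65568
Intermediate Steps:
A(u) = 70 + u
I = 11999/2 (I = -¼*(-23998) = 11999/2 ≈ 5999.5)
I/(-20891) + C(-49)/A((1 - 3)*0) = (11999/2)/(-20891) + 66/(70 + (1 - 3)*0) = (11999/2)*(-1/20891) + 66/(70 - 2*0) = -923/3214 + 66/(70 + 0) = -923/3214 + 66/70 = -923/3214 + 66*(1/70) = -923/3214 + 33/35 = 73757/112490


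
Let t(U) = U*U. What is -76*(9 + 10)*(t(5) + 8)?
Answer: -47652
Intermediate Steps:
t(U) = U**2
-76*(9 + 10)*(t(5) + 8) = -76*(9 + 10)*(5**2 + 8) = -1444*(25 + 8) = -1444*33 = -76*627 = -47652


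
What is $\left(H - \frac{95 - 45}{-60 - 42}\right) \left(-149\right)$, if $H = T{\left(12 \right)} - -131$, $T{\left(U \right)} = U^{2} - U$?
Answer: $- \frac{2002262}{51} \approx -39260.0$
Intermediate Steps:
$H = 263$ ($H = 12 \left(-1 + 12\right) - -131 = 12 \cdot 11 + 131 = 132 + 131 = 263$)
$\left(H - \frac{95 - 45}{-60 - 42}\right) \left(-149\right) = \left(263 - \frac{95 - 45}{-60 - 42}\right) \left(-149\right) = \left(263 - \frac{50}{-60 - 42}\right) \left(-149\right) = \left(263 - \frac{50}{-102}\right) \left(-149\right) = \left(263 - 50 \left(- \frac{1}{102}\right)\right) \left(-149\right) = \left(263 - - \frac{25}{51}\right) \left(-149\right) = \left(263 + \frac{25}{51}\right) \left(-149\right) = \frac{13438}{51} \left(-149\right) = - \frac{2002262}{51}$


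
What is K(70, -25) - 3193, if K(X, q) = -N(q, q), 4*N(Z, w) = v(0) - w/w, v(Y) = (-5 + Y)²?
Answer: -3199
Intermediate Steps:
N(Z, w) = 6 (N(Z, w) = ((-5 + 0)² - w/w)/4 = ((-5)² - 1*1)/4 = (25 - 1)/4 = (¼)*24 = 6)
K(X, q) = -6 (K(X, q) = -1*6 = -6)
K(70, -25) - 3193 = -6 - 3193 = -3199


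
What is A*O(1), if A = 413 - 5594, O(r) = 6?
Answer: -31086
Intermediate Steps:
A = -5181
A*O(1) = -5181*6 = -31086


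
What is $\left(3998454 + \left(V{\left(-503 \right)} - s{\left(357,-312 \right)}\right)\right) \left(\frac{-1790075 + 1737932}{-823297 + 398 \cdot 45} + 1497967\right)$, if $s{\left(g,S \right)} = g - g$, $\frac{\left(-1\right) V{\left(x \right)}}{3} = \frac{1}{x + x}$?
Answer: $\frac{2426425544880677919222}{405109661} \approx 5.9895 \cdot 10^{12}$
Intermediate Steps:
$V{\left(x \right)} = - \frac{3}{2 x}$ ($V{\left(x \right)} = - \frac{3}{x + x} = - \frac{3}{2 x}$)
$s{\left(g,S \right)} = 0$
$\left(3998454 + \left(V{\left(-503 \right)} - s{\left(357,-312 \right)}\right)\right) \left(\frac{-1790075 + 1737932}{-823297 + 398 \cdot 45} + 1497967\right) = \left(3998454 - \frac{3}{2 \left(-503\right)}\right) \left(\frac{-1790075 + 1737932}{-823297 + 398 \cdot 45} + 1497967\right) = \left(3998454 + \left(\left(- \frac{3}{2}\right) \left(- \frac{1}{503}\right) + 0\right)\right) \left(- \frac{52143}{-823297 + 17910} + 1497967\right) = \left(3998454 + \left(\frac{3}{1006} + 0\right)\right) \left(- \frac{52143}{-805387} + 1497967\right) = \left(3998454 + \frac{3}{1006}\right) \left(\left(-52143\right) \left(- \frac{1}{805387}\right) + 1497967\right) = \frac{4022444727 \left(\frac{52143}{805387} + 1497967\right)}{1006} = \frac{4022444727}{1006} \cdot \frac{1206443200372}{805387} = \frac{2426425544880677919222}{405109661}$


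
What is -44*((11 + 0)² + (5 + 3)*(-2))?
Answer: -4620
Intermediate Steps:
-44*((11 + 0)² + (5 + 3)*(-2)) = -44*(11² + 8*(-2)) = -44*(121 - 16) = -44*105 = -4620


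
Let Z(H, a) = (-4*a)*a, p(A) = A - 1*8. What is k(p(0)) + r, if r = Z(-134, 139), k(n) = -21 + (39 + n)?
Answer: -77274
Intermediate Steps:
p(A) = -8 + A (p(A) = A - 8 = -8 + A)
Z(H, a) = -4*a²
k(n) = 18 + n
r = -77284 (r = -4*139² = -4*19321 = -77284)
k(p(0)) + r = (18 + (-8 + 0)) - 77284 = (18 - 8) - 77284 = 10 - 77284 = -77274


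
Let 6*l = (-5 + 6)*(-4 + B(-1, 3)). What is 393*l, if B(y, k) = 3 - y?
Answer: 0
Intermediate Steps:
l = 0 (l = ((-5 + 6)*(-4 + (3 - 1*(-1))))/6 = (1*(-4 + (3 + 1)))/6 = (1*(-4 + 4))/6 = (1*0)/6 = (⅙)*0 = 0)
393*l = 393*0 = 0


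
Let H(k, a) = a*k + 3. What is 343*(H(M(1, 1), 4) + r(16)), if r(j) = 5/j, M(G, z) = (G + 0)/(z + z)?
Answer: 29155/16 ≈ 1822.2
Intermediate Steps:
M(G, z) = G/(2*z) (M(G, z) = G/((2*z)) = G*(1/(2*z)) = G/(2*z))
H(k, a) = 3 + a*k
343*(H(M(1, 1), 4) + r(16)) = 343*((3 + 4*((1/2)*1/1)) + 5/16) = 343*((3 + 4*((1/2)*1*1)) + 5*(1/16)) = 343*((3 + 4*(1/2)) + 5/16) = 343*((3 + 2) + 5/16) = 343*(5 + 5/16) = 343*(85/16) = 29155/16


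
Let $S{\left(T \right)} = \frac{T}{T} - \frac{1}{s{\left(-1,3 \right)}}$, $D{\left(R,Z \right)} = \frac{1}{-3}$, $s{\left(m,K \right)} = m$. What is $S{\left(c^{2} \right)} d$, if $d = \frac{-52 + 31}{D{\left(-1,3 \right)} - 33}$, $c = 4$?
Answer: $\frac{63}{50} \approx 1.26$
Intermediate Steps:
$D{\left(R,Z \right)} = - \frac{1}{3}$
$S{\left(T \right)} = 2$ ($S{\left(T \right)} = \frac{T}{T} - \frac{1}{-1} = 1 - -1 = 1 + 1 = 2$)
$d = \frac{63}{100}$ ($d = \frac{-52 + 31}{- \frac{1}{3} - 33} = - \frac{21}{- \frac{100}{3}} = \left(-21\right) \left(- \frac{3}{100}\right) = \frac{63}{100} \approx 0.63$)
$S{\left(c^{2} \right)} d = 2 \cdot \frac{63}{100} = \frac{63}{50}$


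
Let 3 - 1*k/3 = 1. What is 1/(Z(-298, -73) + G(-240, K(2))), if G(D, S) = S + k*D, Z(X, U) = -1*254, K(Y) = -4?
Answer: -1/1698 ≈ -0.00058893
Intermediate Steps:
k = 6 (k = 9 - 3*1 = 9 - 3 = 6)
Z(X, U) = -254
G(D, S) = S + 6*D
1/(Z(-298, -73) + G(-240, K(2))) = 1/(-254 + (-4 + 6*(-240))) = 1/(-254 + (-4 - 1440)) = 1/(-254 - 1444) = 1/(-1698) = -1/1698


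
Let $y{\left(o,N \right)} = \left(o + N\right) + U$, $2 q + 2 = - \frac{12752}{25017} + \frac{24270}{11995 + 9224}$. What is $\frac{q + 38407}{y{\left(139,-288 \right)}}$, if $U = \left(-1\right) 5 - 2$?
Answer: $- \frac{6795815022163}{27603457596} \approx -246.19$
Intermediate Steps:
$q = - \frac{120848924}{176945241}$ ($q = -1 + \frac{- \frac{12752}{25017} + \frac{24270}{11995 + 9224}}{2} = -1 + \frac{\left(-12752\right) \frac{1}{25017} + \frac{24270}{21219}}{2} = -1 + \frac{- \frac{12752}{25017} + 24270 \cdot \frac{1}{21219}}{2} = -1 + \frac{- \frac{12752}{25017} + \frac{8090}{7073}}{2} = -1 + \frac{1}{2} \cdot \frac{112192634}{176945241} = -1 + \frac{56096317}{176945241} = - \frac{120848924}{176945241} \approx -0.68297$)
$U = -7$ ($U = -5 - 2 = -7$)
$y{\left(o,N \right)} = -7 + N + o$ ($y{\left(o,N \right)} = \left(o + N\right) - 7 = \left(N + o\right) - 7 = -7 + N + o$)
$\frac{q + 38407}{y{\left(139,-288 \right)}} = \frac{- \frac{120848924}{176945241} + 38407}{-7 - 288 + 139} = \frac{6795815022163}{176945241 \left(-156\right)} = \frac{6795815022163}{176945241} \left(- \frac{1}{156}\right) = - \frac{6795815022163}{27603457596}$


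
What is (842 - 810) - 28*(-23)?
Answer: 676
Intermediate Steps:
(842 - 810) - 28*(-23) = 32 + 644 = 676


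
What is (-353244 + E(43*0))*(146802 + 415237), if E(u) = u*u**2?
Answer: -198536904516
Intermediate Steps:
E(u) = u**3
(-353244 + E(43*0))*(146802 + 415237) = (-353244 + (43*0)**3)*(146802 + 415237) = (-353244 + 0**3)*562039 = (-353244 + 0)*562039 = -353244*562039 = -198536904516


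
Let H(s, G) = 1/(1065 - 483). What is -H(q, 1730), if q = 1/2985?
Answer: -1/582 ≈ -0.0017182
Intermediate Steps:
q = 1/2985 ≈ 0.00033501
H(s, G) = 1/582
-H(q, 1730) = -1*1/582 = -1/582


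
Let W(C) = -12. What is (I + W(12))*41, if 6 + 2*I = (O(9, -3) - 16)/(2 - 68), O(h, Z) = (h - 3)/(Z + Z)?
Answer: -80483/132 ≈ -609.72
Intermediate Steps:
O(h, Z) = (-3 + h)/(2*Z) (O(h, Z) = (-3 + h)/((2*Z)) = (-3 + h)*(1/(2*Z)) = (-3 + h)/(2*Z))
I = -379/132 (I = -3 + (((½)*(-3 + 9)/(-3) - 16)/(2 - 68))/2 = -3 + (((½)*(-⅓)*6 - 16)/(-66))/2 = -3 + ((-1 - 16)*(-1/66))/2 = -3 + (-17*(-1/66))/2 = -3 + (½)*(17/66) = -3 + 17/132 = -379/132 ≈ -2.8712)
(I + W(12))*41 = (-379/132 - 12)*41 = -1963/132*41 = -80483/132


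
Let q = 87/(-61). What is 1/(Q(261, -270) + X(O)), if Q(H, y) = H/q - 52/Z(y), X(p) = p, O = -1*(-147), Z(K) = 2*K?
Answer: -135/4847 ≈ -0.027852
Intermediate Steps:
q = -87/61 (q = 87*(-1/61) = -87/61 ≈ -1.4262)
O = 147
Q(H, y) = -26/y - 61*H/87 (Q(H, y) = H/(-87/61) - 52*1/(2*y) = H*(-61/87) - 26/y = -61*H/87 - 26/y = -26/y - 61*H/87)
1/(Q(261, -270) + X(O)) = 1/((-26/(-270) - 61/87*261) + 147) = 1/((-26*(-1/270) - 183) + 147) = 1/((13/135 - 183) + 147) = 1/(-24692/135 + 147) = 1/(-4847/135) = -135/4847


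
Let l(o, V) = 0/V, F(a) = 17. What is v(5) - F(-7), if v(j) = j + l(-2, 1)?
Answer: -12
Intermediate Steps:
l(o, V) = 0
v(j) = j (v(j) = j + 0 = j)
v(5) - F(-7) = 5 - 1*17 = 5 - 17 = -12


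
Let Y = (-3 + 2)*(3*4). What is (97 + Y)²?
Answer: 7225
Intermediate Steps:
Y = -12 (Y = -1*12 = -12)
(97 + Y)² = (97 - 12)² = 85² = 7225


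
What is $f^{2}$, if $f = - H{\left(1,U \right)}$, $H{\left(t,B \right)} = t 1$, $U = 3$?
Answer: $1$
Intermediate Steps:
$H{\left(t,B \right)} = t$
$f = -1$ ($f = \left(-1\right) 1 = -1$)
$f^{2} = \left(-1\right)^{2} = 1$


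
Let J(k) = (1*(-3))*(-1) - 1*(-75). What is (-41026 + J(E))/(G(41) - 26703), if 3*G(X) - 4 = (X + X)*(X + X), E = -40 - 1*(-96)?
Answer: 122844/73381 ≈ 1.6741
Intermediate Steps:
E = 56 (E = -40 + 96 = 56)
G(X) = 4/3 + 4*X²/3 (G(X) = 4/3 + ((X + X)*(X + X))/3 = 4/3 + ((2*X)*(2*X))/3 = 4/3 + (4*X²)/3 = 4/3 + 4*X²/3)
J(k) = 78 (J(k) = -3*(-1) + 75 = 3 + 75 = 78)
(-41026 + J(E))/(G(41) - 26703) = (-41026 + 78)/((4/3 + (4/3)*41²) - 26703) = -40948/((4/3 + (4/3)*1681) - 26703) = -40948/((4/3 + 6724/3) - 26703) = -40948/(6728/3 - 26703) = -40948/(-73381/3) = -40948*(-3/73381) = 122844/73381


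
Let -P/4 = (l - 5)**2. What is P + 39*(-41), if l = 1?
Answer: -1663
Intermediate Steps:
P = -64 (P = -4*(1 - 5)**2 = -4*(-4)**2 = -4*16 = -64)
P + 39*(-41) = -64 + 39*(-41) = -64 - 1599 = -1663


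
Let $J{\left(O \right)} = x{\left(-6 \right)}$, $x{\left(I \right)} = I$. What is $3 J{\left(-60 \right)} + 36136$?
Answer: $36118$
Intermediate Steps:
$J{\left(O \right)} = -6$
$3 J{\left(-60 \right)} + 36136 = 3 \left(-6\right) + 36136 = -18 + 36136 = 36118$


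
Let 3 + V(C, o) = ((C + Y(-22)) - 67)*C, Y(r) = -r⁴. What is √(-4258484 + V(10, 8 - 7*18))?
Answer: 3*I*√733513 ≈ 2569.4*I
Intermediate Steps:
V(C, o) = -3 + C*(-234323 + C) (V(C, o) = -3 + ((C - 1*(-22)⁴) - 67)*C = -3 + ((C - 1*234256) - 67)*C = -3 + ((C - 234256) - 67)*C = -3 + ((-234256 + C) - 67)*C = -3 + (-234323 + C)*C = -3 + C*(-234323 + C))
√(-4258484 + V(10, 8 - 7*18)) = √(-4258484 + (-3 + 10² - 234323*10)) = √(-4258484 + (-3 + 100 - 2343230)) = √(-4258484 - 2343133) = √(-6601617) = 3*I*√733513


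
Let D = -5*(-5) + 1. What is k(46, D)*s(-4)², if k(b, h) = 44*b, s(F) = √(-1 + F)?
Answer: -10120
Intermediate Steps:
D = 26 (D = 25 + 1 = 26)
k(46, D)*s(-4)² = (44*46)*(√(-1 - 4))² = 2024*(√(-5))² = 2024*(I*√5)² = 2024*(-5) = -10120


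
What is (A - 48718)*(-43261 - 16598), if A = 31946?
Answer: 1003955148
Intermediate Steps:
(A - 48718)*(-43261 - 16598) = (31946 - 48718)*(-43261 - 16598) = -16772*(-59859) = 1003955148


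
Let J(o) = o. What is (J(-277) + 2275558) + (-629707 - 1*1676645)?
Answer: -31071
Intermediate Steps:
(J(-277) + 2275558) + (-629707 - 1*1676645) = (-277 + 2275558) + (-629707 - 1*1676645) = 2275281 + (-629707 - 1676645) = 2275281 - 2306352 = -31071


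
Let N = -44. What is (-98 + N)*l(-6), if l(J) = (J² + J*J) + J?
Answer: -9372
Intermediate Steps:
l(J) = J + 2*J² (l(J) = (J² + J²) + J = 2*J² + J = J + 2*J²)
(-98 + N)*l(-6) = (-98 - 44)*(-6*(1 + 2*(-6))) = -(-852)*(1 - 12) = -(-852)*(-11) = -142*66 = -9372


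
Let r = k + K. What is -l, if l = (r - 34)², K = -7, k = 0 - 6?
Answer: -2209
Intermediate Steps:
k = -6
r = -13 (r = -6 - 7 = -13)
l = 2209 (l = (-13 - 34)² = (-47)² = 2209)
-l = -1*2209 = -2209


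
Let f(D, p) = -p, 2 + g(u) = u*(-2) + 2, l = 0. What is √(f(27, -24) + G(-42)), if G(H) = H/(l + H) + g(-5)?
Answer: √35 ≈ 5.9161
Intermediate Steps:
g(u) = -2*u (g(u) = -2 + (u*(-2) + 2) = -2 + (-2*u + 2) = -2 + (2 - 2*u) = -2*u)
G(H) = 11 (G(H) = H/(0 + H) - 2*(-5) = H/H + 10 = 1 + 10 = 11)
√(f(27, -24) + G(-42)) = √(-1*(-24) + 11) = √(24 + 11) = √35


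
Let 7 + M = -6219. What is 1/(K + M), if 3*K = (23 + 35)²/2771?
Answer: -8313/51753374 ≈ -0.00016063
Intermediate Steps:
M = -6226 (M = -7 - 6219 = -6226)
K = 3364/8313 (K = ((23 + 35)²/2771)/3 = (58²*(1/2771))/3 = (3364*(1/2771))/3 = (⅓)*(3364/2771) = 3364/8313 ≈ 0.40467)
1/(K + M) = 1/(3364/8313 - 6226) = 1/(-51753374/8313) = -8313/51753374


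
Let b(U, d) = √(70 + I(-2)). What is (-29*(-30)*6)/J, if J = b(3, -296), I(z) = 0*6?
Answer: 522*√70/7 ≈ 623.91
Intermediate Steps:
I(z) = 0
b(U, d) = √70 (b(U, d) = √(70 + 0) = √70)
J = √70 ≈ 8.3666
(-29*(-30)*6)/J = (-29*(-30)*6)/(√70) = (870*6)*(√70/70) = 5220*(√70/70) = 522*√70/7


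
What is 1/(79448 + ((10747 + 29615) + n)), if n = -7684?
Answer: 1/112126 ≈ 8.9185e-6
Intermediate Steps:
1/(79448 + ((10747 + 29615) + n)) = 1/(79448 + ((10747 + 29615) - 7684)) = 1/(79448 + (40362 - 7684)) = 1/(79448 + 32678) = 1/112126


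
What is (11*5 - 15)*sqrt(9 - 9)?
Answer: 0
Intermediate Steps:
(11*5 - 15)*sqrt(9 - 9) = (55 - 15)*sqrt(0) = 40*0 = 0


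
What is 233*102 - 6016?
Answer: 17750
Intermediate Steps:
233*102 - 6016 = 23766 - 6016 = 17750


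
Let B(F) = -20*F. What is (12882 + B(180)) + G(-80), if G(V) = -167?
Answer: 9115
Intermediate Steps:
(12882 + B(180)) + G(-80) = (12882 - 20*180) - 167 = (12882 - 3600) - 167 = 9282 - 167 = 9115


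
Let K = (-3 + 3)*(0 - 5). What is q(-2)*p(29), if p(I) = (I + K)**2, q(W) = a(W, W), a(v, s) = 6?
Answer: 5046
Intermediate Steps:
K = 0 (K = 0*(-5) = 0)
q(W) = 6
p(I) = I**2 (p(I) = (I + 0)**2 = I**2)
q(-2)*p(29) = 6*29**2 = 6*841 = 5046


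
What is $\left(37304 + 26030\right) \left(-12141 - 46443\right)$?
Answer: $-3710359056$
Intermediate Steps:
$\left(37304 + 26030\right) \left(-12141 - 46443\right) = 63334 \left(-58584\right) = -3710359056$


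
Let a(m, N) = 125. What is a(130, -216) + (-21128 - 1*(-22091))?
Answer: 1088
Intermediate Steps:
a(130, -216) + (-21128 - 1*(-22091)) = 125 + (-21128 - 1*(-22091)) = 125 + (-21128 + 22091) = 125 + 963 = 1088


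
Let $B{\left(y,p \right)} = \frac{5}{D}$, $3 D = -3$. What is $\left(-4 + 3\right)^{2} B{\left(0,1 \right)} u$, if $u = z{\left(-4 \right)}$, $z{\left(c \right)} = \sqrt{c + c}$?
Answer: $- 10 i \sqrt{2} \approx - 14.142 i$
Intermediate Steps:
$D = -1$ ($D = \frac{1}{3} \left(-3\right) = -1$)
$z{\left(c \right)} = \sqrt{2} \sqrt{c}$ ($z{\left(c \right)} = \sqrt{2 c} = \sqrt{2} \sqrt{c}$)
$u = 2 i \sqrt{2}$ ($u = \sqrt{2} \sqrt{-4} = \sqrt{2} \cdot 2 i = 2 i \sqrt{2} \approx 2.8284 i$)
$B{\left(y,p \right)} = -5$ ($B{\left(y,p \right)} = \frac{5}{-1} = 5 \left(-1\right) = -5$)
$\left(-4 + 3\right)^{2} B{\left(0,1 \right)} u = \left(-4 + 3\right)^{2} \left(-5\right) 2 i \sqrt{2} = \left(-1\right)^{2} \left(-5\right) 2 i \sqrt{2} = 1 \left(-5\right) 2 i \sqrt{2} = - 5 \cdot 2 i \sqrt{2} = - 10 i \sqrt{2}$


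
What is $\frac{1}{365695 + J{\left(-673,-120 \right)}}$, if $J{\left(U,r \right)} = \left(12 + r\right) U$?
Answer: $\frac{1}{438379} \approx 2.2811 \cdot 10^{-6}$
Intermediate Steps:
$J{\left(U,r \right)} = U \left(12 + r\right)$
$\frac{1}{365695 + J{\left(-673,-120 \right)}} = \frac{1}{365695 - 673 \left(12 - 120\right)} = \frac{1}{365695 - -72684} = \frac{1}{365695 + 72684} = \frac{1}{438379}$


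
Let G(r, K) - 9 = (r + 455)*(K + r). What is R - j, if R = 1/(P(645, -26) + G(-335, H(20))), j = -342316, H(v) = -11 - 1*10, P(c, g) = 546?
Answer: 14433754139/42165 ≈ 3.4232e+5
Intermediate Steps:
H(v) = -21 (H(v) = -11 - 10 = -21)
G(r, K) = 9 + (455 + r)*(K + r) (G(r, K) = 9 + (r + 455)*(K + r) = 9 + (455 + r)*(K + r))
R = -1/42165 (R = 1/(546 + (9 + (-335)² + 455*(-21) + 455*(-335) - 21*(-335))) = 1/(546 + (9 + 112225 - 9555 - 152425 + 7035)) = 1/(546 - 42711) = 1/(-42165) = -1/42165 ≈ -2.3716e-5)
R - j = -1/42165 - 1*(-342316) = -1/42165 + 342316 = 14433754139/42165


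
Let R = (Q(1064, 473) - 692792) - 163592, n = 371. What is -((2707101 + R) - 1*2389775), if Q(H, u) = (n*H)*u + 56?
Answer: -186174910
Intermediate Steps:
Q(H, u) = 56 + 371*H*u (Q(H, u) = (371*H)*u + 56 = 371*H*u + 56 = 56 + 371*H*u)
R = 185857584 (R = ((56 + 371*1064*473) - 692792) - 163592 = ((56 + 186713912) - 692792) - 163592 = (186713968 - 692792) - 163592 = 186021176 - 163592 = 185857584)
-((2707101 + R) - 1*2389775) = -((2707101 + 185857584) - 1*2389775) = -(188564685 - 2389775) = -1*186174910 = -186174910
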